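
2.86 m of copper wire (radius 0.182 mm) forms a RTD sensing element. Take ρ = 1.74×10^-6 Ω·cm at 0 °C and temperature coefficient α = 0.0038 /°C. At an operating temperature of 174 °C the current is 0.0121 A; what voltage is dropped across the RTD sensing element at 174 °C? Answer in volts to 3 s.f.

ρ = 1.74×10^-6 Ω·cm = 1.74×10^-8 Ω·m
A = πr² = π(1.8200e-04 m)² = 1.041e-07 m²
R₍0₎ = ρL/A = (1.74×10^-8)(2.86)/(1.041e-07) = 0.4782 Ω
R₍174₎ = R₍0₎(1 + αΔT) = 0.4782 × (1 + 0.0038×174) = 0.7944 Ω
V = IR = 0.0121 × 0.7944 = 0.00961 V

0.00961 V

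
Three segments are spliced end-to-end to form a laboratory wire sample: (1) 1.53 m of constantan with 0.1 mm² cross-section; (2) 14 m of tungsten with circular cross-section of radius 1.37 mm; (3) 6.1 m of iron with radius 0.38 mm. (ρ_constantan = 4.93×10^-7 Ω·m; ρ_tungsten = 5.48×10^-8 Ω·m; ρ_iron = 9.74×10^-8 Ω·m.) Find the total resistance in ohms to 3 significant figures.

Seg 1: A = 0.1 mm² = 1.000e-07 m²
R_1 = (4.93×10^-7)(1.53)/(1.000e-07) = 7.543 Ω
Seg 2: A = πr² = π(1.3700e-03 m)² = 5.896e-06 m²
R_2 = (5.48×10^-8)(14)/(5.896e-06) = 0.1301 Ω
Seg 3: A = πr² = π(3.8000e-04 m)² = 4.536e-07 m²
R_3 = (9.74×10^-8)(6.1)/(4.536e-07) = 1.31 Ω
R_total = R_1 + R_2 + R_3 = 8.98 Ω

8.98 Ω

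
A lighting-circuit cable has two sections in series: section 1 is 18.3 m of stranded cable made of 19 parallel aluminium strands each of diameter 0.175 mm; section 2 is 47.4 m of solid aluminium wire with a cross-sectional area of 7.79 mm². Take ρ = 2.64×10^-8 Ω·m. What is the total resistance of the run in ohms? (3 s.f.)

Section 1: A_strand = π(8.7500e-05)² = 2.405e-08 m²; R₁ = ρL/(N·A_s) = (2.64×10^-8)(18.3)/(19×2.405e-08) = 1.057 Ω
Section 2: A = 7.79 mm² = 7.790e-06 m²
R₂ = (2.64×10^-8)(47.4)/(7.790e-06) = 0.1606 Ω
R = R₁ + R₂ = 1.22 Ω

1.22 Ω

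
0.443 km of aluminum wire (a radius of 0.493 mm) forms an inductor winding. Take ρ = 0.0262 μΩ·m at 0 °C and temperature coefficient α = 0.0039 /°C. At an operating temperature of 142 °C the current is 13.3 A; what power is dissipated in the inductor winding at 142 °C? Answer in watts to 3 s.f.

4180 W

ρ = 0.0262 μΩ·m = 2.62×10^-8 Ω·m
A = πr² = π(4.9300e-04 m)² = 7.636e-07 m²
R₍0₎ = ρL/A = (2.62×10^-8)(443)/(7.636e-07) = 15.2 Ω
R₍142₎ = R₍0₎(1 + αΔT) = 15.2 × (1 + 0.0039×142) = 23.62 Ω
P = I²R = (13.3)² × 23.62 = 4180 W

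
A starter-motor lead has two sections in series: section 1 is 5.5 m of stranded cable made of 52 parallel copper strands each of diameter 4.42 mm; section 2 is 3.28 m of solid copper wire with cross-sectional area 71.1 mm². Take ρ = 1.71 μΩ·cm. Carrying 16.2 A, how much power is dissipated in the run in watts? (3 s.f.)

0.238 W

ρ = 1.71 μΩ·cm = 1.71×10^-8 Ω·m
Section 1: A_strand = π(2.2100e-03)² = 1.534e-05 m²; R₁ = ρL/(N·A_s) = (1.71×10^-8)(5.5)/(52×1.534e-05) = 1.179×10^-4 Ω
Section 2: A = 71.1 mm² = 7.110e-05 m²
R₂ = (1.71×10^-8)(3.28)/(7.110e-05) = 7.889×10^-4 Ω
R = R₁ + R₂ = 9.067×10^-4 Ω
P = I²R = (16.2)² × 9.067×10^-4 = 0.238 W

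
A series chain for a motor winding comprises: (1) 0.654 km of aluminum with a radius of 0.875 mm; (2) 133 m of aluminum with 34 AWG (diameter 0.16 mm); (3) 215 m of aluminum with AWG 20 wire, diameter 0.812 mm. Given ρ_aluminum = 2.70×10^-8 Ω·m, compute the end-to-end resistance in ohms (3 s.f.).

197 Ω

Seg 1: A = πr² = π(8.7500e-04 m)² = 2.405e-06 m²
R_1 = (2.70×10^-8)(654)/(2.405e-06) = 7.341 Ω
Seg 2: A = π(0.16/2 mm)² = π(8.0000e-05 m)² = 2.011e-08 m²
R_2 = (2.70×10^-8)(133)/(2.011e-08) = 178.6 Ω
Seg 3: A = π(0.812/2 mm)² = π(4.0600e-04 m)² = 5.178e-07 m²
R_3 = (2.70×10^-8)(215)/(5.178e-07) = 11.21 Ω
R_total = R_1 + R_2 + R_3 = 197 Ω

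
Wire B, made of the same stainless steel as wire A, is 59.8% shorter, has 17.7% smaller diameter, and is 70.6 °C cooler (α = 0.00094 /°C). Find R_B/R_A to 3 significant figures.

0.554

R ∝ ρL/d² with ρ ∝ (1+αΔT), so R_B/R_A = (1 − 59.8/100) × (1 − 17.7/100)⁻² × (1 − 0.00094×70.6)
= 0.402 × 1.476 × 0.9336 = 0.554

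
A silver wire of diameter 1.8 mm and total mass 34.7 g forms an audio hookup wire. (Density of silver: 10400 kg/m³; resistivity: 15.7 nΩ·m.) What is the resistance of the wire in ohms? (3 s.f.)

ρ = 15.7 nΩ·m = 1.57×10^-8 Ω·m
A = π(d/2)² = π(9.0000e-04 m)² = 2.5447e-06 m²
L = m/(density·A) = 0.0347/(10400×2.5447e-06) = 1.311 m
R = ρL/A = (1.57×10^-8)(1.311)/(2.5447e-06) = 0.00809 Ω

0.00809 Ω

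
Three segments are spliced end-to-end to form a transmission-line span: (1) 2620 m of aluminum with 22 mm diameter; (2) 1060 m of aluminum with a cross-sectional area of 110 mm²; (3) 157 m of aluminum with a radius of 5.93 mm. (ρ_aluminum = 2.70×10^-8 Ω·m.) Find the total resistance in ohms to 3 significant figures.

Seg 1: A = π(d/2)² = π(1.1000e-02 m)² = 3.801e-04 m²
R_1 = (2.70×10^-8)(2620)/(3.801e-04) = 0.1861 Ω
Seg 2: A = 110 mm² = 1.100e-04 m²
R_2 = (2.70×10^-8)(1060)/(1.100e-04) = 0.2602 Ω
Seg 3: A = πr² = π(5.9300e-03 m)² = 1.105e-04 m²
R_3 = (2.70×10^-8)(157)/(1.105e-04) = 0.03837 Ω
R_total = R_1 + R_2 + R_3 = 0.485 Ω

0.485 Ω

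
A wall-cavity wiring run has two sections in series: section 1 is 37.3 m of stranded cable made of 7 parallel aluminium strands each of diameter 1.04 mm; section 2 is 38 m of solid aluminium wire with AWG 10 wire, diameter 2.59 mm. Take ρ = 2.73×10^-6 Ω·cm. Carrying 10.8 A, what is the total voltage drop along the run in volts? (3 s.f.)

3.98 V

ρ = 2.73×10^-6 Ω·cm = 2.73×10^-8 Ω·m
Section 1: A_strand = π(5.2000e-04)² = 8.495e-07 m²; R₁ = ρL/(N·A_s) = (2.73×10^-8)(37.3)/(7×8.495e-07) = 0.1712 Ω
Section 2: A = π(2.59/2 mm)² = π(1.2950e-03 m)² = 5.269e-06 m²
R₂ = (2.73×10^-8)(38)/(5.269e-06) = 0.1969 Ω
R = R₁ + R₂ = 0.3681 Ω
V = IR = 10.8 × 0.3681 = 3.98 V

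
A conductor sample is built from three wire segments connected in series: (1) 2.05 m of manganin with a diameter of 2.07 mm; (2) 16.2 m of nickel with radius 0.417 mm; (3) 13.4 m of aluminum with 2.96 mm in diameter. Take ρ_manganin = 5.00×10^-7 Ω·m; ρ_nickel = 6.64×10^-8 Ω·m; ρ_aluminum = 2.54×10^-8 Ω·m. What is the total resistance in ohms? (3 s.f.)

Seg 1: A = π(d/2)² = π(1.0350e-03 m)² = 3.365e-06 m²
R_1 = (5.00×10^-7)(2.05)/(3.365e-06) = 0.3046 Ω
Seg 2: A = πr² = π(4.1700e-04 m)² = 5.463e-07 m²
R_2 = (6.64×10^-8)(16.2)/(5.463e-07) = 1.969 Ω
Seg 3: A = π(d/2)² = π(1.4800e-03 m)² = 6.881e-06 m²
R_3 = (2.54×10^-8)(13.4)/(6.881e-06) = 0.04946 Ω
R_total = R_1 + R_2 + R_3 = 2.32 Ω

2.32 Ω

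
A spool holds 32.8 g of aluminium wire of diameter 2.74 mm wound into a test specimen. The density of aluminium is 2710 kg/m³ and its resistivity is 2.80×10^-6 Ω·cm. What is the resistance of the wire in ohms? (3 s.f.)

ρ = 2.80×10^-6 Ω·cm = 2.80×10^-8 Ω·m
A = π(d/2)² = π(1.3700e-03 m)² = 5.8965e-06 m²
L = m/(density·A) = 0.0328/(2710×5.8965e-06) = 2.053 m
R = ρL/A = (2.80×10^-8)(2.053)/(5.8965e-06) = 0.00975 Ω

0.00975 Ω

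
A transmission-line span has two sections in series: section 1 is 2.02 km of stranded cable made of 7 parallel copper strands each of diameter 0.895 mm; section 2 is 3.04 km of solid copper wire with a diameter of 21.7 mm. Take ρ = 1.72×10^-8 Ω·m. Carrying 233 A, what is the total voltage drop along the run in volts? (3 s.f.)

Section 1: A_strand = π(4.4750e-04)² = 6.291e-07 m²; R₁ = ρL/(N·A_s) = (1.72×10^-8)(2020)/(7×6.291e-07) = 7.889 Ω
Section 2: A = π(d/2)² = π(1.0850e-02 m)² = 3.698e-04 m²
R₂ = (1.72×10^-8)(3040)/(3.698e-04) = 0.1414 Ω
R = R₁ + R₂ = 8.031 Ω
V = IR = 233 × 8.031 = 1870 V

1870 V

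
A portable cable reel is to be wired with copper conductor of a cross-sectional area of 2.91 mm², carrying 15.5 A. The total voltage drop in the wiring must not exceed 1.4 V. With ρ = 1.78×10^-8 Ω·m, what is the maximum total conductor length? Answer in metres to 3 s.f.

A = 2.91 mm² = 2.910e-06 m²
L_max = V_max·A/(1·ρI) = (1.4)(2.910e-06)/(1.78×10^-8×15.5) = 14.8 m

14.8 m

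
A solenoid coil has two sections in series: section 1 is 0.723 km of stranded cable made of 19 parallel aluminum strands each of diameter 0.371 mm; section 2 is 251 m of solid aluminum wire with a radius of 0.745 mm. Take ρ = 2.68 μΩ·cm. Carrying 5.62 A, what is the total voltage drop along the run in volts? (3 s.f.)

74.7 V

ρ = 2.68 μΩ·cm = 2.68×10^-8 Ω·m
Section 1: A_strand = π(1.8550e-04)² = 1.081e-07 m²; R₁ = ρL/(N·A_s) = (2.68×10^-8)(723)/(19×1.081e-07) = 9.434 Ω
Section 2: A = πr² = π(7.4500e-04 m)² = 1.744e-06 m²
R₂ = (2.68×10^-8)(251)/(1.744e-06) = 3.858 Ω
R = R₁ + R₂ = 13.29 Ω
V = IR = 5.62 × 13.29 = 74.7 V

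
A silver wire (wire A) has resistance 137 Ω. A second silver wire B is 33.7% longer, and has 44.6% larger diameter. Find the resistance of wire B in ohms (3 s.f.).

R ∝ L/d², so R_B/R_A = (1 + 33.7/100) × (1 + 44.6/100)⁻²
= 1.337 × 0.4783 = 0.6394
R_B = 0.6394 × 137 = 87.6 Ω

87.6 Ω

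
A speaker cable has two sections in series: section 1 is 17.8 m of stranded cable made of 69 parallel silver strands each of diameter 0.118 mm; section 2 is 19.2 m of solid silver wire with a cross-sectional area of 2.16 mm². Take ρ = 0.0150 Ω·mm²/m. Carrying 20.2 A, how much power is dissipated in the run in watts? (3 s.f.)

199 W

ρ = 0.0150 Ω·mm²/m = 1.50×10^-8 Ω·m
Section 1: A_strand = π(5.9000e-05)² = 1.094e-08 m²; R₁ = ρL/(N·A_s) = (1.50×10^-8)(17.8)/(69×1.094e-08) = 0.3538 Ω
Section 2: A = 2.16 mm² = 2.160e-06 m²
R₂ = (1.50×10^-8)(19.2)/(2.160e-06) = 0.1333 Ω
R = R₁ + R₂ = 0.4872 Ω
P = I²R = (20.2)² × 0.4872 = 199 W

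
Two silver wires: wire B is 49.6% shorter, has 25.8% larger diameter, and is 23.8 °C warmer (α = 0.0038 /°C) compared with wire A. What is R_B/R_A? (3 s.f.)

0.347

R ∝ ρL/d² with ρ ∝ (1+αΔT), so R_B/R_A = (1 − 49.6/100) × (1 + 25.8/100)⁻² × (1 + 0.0038×23.8)
= 0.504 × 0.6319 × 1.09 = 0.347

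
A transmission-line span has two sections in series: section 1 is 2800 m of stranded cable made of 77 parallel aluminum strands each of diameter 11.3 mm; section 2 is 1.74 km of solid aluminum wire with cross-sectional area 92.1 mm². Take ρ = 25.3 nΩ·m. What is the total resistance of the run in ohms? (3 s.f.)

0.487 Ω

ρ = 25.3 nΩ·m = 2.53×10^-8 Ω·m
Section 1: A_strand = π(5.6500e-03)² = 1.003e-04 m²; R₁ = ρL/(N·A_s) = (2.53×10^-8)(2800)/(77×1.003e-04) = 0.009174 Ω
Section 2: A = 92.1 mm² = 9.210e-05 m²
R₂ = (2.53×10^-8)(1740)/(9.210e-05) = 0.478 Ω
R = R₁ + R₂ = 0.487 Ω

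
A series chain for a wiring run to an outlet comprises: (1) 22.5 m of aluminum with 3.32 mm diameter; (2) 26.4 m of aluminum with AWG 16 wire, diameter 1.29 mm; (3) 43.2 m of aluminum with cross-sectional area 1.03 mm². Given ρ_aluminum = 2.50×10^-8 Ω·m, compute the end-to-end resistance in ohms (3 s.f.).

Seg 1: A = π(d/2)² = π(1.6600e-03 m)² = 8.657e-06 m²
R_1 = (2.50×10^-8)(22.5)/(8.657e-06) = 0.06498 Ω
Seg 2: A = π(1.29/2 mm)² = π(6.4500e-04 m)² = 1.307e-06 m²
R_2 = (2.50×10^-8)(26.4)/(1.307e-06) = 0.505 Ω
Seg 3: A = 1.03 mm² = 1.030e-06 m²
R_3 = (2.50×10^-8)(43.2)/(1.030e-06) = 1.049 Ω
R_total = R_1 + R_2 + R_3 = 1.62 Ω

1.62 Ω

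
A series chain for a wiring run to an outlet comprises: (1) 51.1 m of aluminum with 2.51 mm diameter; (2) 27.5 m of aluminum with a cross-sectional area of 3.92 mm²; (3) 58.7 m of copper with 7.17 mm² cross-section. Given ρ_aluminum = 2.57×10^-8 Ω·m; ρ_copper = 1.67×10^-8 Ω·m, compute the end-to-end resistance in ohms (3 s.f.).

0.582 Ω

Seg 1: A = π(d/2)² = π(1.2550e-03 m)² = 4.948e-06 m²
R_1 = (2.57×10^-8)(51.1)/(4.948e-06) = 0.2654 Ω
Seg 2: A = 3.92 mm² = 3.920e-06 m²
R_2 = (2.57×10^-8)(27.5)/(3.920e-06) = 0.1803 Ω
Seg 3: A = 7.17 mm² = 7.170e-06 m²
R_3 = (1.67×10^-8)(58.7)/(7.170e-06) = 0.1367 Ω
R_total = R_1 + R_2 + R_3 = 0.582 Ω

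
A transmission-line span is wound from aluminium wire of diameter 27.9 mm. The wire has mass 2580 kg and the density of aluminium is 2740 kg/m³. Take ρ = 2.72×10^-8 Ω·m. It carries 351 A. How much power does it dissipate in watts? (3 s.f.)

A = π(d/2)² = π(1.3950e-02 m)² = 6.1136e-04 m²
L = m/(density·A) = 2580/(2740×6.1136e-04) = 1540 m
R = ρL/A = (2.72×10^-8)(1540)/(6.1136e-04) = 0.06852 Ω
P = I²R = (351)² × 0.06852 = 8440 W

8440 W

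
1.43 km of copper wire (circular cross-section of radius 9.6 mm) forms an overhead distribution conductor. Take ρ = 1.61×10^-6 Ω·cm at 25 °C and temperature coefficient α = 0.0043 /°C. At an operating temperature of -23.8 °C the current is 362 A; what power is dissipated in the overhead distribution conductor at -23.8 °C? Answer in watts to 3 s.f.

8230 W

ρ = 1.61×10^-6 Ω·cm = 1.61×10^-8 Ω·m
A = πr² = π(9.6000e-03 m)² = 2.895e-04 m²
R₍25₎ = ρL/A = (1.61×10^-8)(1430)/(2.895e-04) = 0.07952 Ω
R₍-23.8₎ = R₍25₎(1 + αΔT) = 0.07952 × (1 + 0.0043×-48.8) = 0.06283 Ω
P = I²R = (362)² × 0.06283 = 8230 W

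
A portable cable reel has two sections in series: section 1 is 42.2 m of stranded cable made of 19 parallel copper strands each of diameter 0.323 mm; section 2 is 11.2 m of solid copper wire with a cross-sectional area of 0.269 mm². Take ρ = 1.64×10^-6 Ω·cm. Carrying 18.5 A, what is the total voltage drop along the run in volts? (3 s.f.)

ρ = 1.64×10^-6 Ω·cm = 1.64×10^-8 Ω·m
Section 1: A_strand = π(1.6150e-04)² = 8.194e-08 m²; R₁ = ρL/(N·A_s) = (1.64×10^-8)(42.2)/(19×8.194e-08) = 0.4445 Ω
Section 2: A = 0.269 mm² = 2.690e-07 m²
R₂ = (1.64×10^-8)(11.2)/(2.690e-07) = 0.6828 Ω
R = R₁ + R₂ = 1.127 Ω
V = IR = 18.5 × 1.127 = 20.9 V

20.9 V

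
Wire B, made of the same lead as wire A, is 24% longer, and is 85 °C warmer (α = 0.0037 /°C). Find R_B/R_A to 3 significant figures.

R ∝ ρL/d² with ρ ∝ (1+αΔT), so R_B/R_A = (1 + 24/100) × (1 + 0.0037×85)
= 1.24 × 1.315 = 1.63

1.63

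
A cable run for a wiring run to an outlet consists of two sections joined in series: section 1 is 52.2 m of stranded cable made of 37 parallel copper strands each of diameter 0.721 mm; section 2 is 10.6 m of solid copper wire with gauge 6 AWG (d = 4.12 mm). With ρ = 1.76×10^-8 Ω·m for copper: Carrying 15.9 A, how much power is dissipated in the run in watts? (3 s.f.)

Section 1: A_strand = π(3.6050e-04)² = 4.083e-07 m²; R₁ = ρL/(N·A_s) = (1.76×10^-8)(52.2)/(37×4.083e-07) = 0.06082 Ω
Section 2: A = π(4.12/2 mm)² = π(2.0600e-03 m)² = 1.333e-05 m²
R₂ = (1.76×10^-8)(10.6)/(1.333e-05) = 0.01399 Ω
R = R₁ + R₂ = 0.07481 Ω
P = I²R = (15.9)² × 0.07481 = 18.9 W

18.9 W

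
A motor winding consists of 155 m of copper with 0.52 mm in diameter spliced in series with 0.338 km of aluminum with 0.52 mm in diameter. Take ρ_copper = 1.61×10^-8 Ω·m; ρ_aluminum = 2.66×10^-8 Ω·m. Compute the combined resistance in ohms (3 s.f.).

Segment 1: A = π(d/2)² = π(2.6000e-04 m)² = 2.124e-07 m²
R₁ = ρL/A = (1.61×10^-8)(155)/(2.124e-07) = 11.75 Ω
R₂ = (2.66×10^-8)(338)/(2.124e-07) = 42.34 Ω
R = R₁ + R₂ = 54.1 Ω

54.1 Ω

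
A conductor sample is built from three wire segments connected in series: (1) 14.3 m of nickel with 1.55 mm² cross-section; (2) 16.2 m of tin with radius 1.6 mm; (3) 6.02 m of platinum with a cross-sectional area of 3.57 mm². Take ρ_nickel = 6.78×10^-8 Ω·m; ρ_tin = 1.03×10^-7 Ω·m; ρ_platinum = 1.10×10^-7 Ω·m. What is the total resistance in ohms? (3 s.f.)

Seg 1: A = 1.55 mm² = 1.550e-06 m²
R_1 = (6.78×10^-8)(14.3)/(1.550e-06) = 0.6255 Ω
Seg 2: A = πr² = π(1.6000e-03 m)² = 8.042e-06 m²
R_2 = (1.03×10^-7)(16.2)/(8.042e-06) = 0.2075 Ω
Seg 3: A = 3.57 mm² = 3.570e-06 m²
R_3 = (1.10×10^-7)(6.02)/(3.570e-06) = 0.1855 Ω
R_total = R_1 + R_2 + R_3 = 1.02 Ω

1.02 Ω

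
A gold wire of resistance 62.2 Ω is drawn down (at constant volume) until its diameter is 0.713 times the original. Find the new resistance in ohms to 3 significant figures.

Volume constant ⇒ L' = L/r² with r = 0.713. R' = ρL'/A' = ρ(L/r²)/(πr²d₀²/4) = R/r⁴.
R' = 3.869 × 62.2 = 241 Ω

241 Ω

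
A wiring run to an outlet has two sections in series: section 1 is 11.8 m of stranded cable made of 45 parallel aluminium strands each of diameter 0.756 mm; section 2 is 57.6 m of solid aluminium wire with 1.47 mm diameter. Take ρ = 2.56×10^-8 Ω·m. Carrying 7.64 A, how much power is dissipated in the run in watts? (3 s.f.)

51.6 W

Section 1: A_strand = π(3.7800e-04)² = 4.489e-07 m²; R₁ = ρL/(N·A_s) = (2.56×10^-8)(11.8)/(45×4.489e-07) = 0.01495 Ω
Section 2: A = π(d/2)² = π(7.3500e-04 m)² = 1.697e-06 m²
R₂ = (2.56×10^-8)(57.6)/(1.697e-06) = 0.8688 Ω
R = R₁ + R₂ = 0.8838 Ω
P = I²R = (7.64)² × 0.8838 = 51.6 W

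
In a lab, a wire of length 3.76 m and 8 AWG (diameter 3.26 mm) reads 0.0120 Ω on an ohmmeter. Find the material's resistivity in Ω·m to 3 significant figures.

A = π(3.26/2 mm)² = π(1.6300e-03 m)² = 8.347e-06 m²
ρ = RA/L = (0.012)(8.347e-06)/(3.76) = 2.66×10^-8 Ω·m

2.66×10^-8 Ω·m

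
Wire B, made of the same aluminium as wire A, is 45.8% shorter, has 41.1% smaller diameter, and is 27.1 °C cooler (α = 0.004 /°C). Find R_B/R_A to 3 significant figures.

R ∝ ρL/d² with ρ ∝ (1+αΔT), so R_B/R_A = (1 − 45.8/100) × (1 − 41.1/100)⁻² × (1 − 0.004×27.1)
= 0.542 × 2.882 × 0.8916 = 1.39

1.39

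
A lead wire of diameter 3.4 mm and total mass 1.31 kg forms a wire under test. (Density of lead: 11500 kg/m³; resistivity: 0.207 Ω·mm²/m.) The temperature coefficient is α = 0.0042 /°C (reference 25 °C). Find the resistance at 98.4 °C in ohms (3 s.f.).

ρ = 0.207 Ω·mm²/m = 2.07×10^-7 Ω·m
A = π(d/2)² = π(1.7000e-03 m)² = 9.0792e-06 m²
L = m/(density·A) = 1.31/(11500×9.0792e-06) = 12.55 m
R = ρL/A = (2.07×10^-7)(12.55)/(9.0792e-06) = 0.2861 Ω
R(98.4 °C) = 0.2861 × (1 + 0.0042×73.4) = 0.374 Ω

0.374 Ω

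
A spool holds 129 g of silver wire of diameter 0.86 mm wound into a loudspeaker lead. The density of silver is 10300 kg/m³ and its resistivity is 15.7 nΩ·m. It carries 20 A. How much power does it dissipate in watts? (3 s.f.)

233 W

ρ = 15.7 nΩ·m = 1.57×10^-8 Ω·m
A = π(d/2)² = π(4.3000e-04 m)² = 5.8088e-07 m²
L = m/(density·A) = 0.129/(10300×5.8088e-07) = 21.56 m
R = ρL/A = (1.57×10^-8)(21.56)/(5.8088e-07) = 0.5827 Ω
P = I²R = (20)² × 0.5827 = 233 W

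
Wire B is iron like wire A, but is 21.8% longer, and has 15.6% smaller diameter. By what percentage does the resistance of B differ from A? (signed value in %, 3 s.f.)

71.0%

R ∝ L/d², so R_B/R_A = (1 + 21.8/100) × (1 − 15.6/100)⁻²
= 1.218 × 1.404 = 1.71
(R_B − R_A)/R_A = 1.71 − 1 = 71.0%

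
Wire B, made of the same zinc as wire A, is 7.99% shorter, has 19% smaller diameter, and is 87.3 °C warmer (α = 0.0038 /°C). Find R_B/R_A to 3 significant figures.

1.87

R ∝ ρL/d² with ρ ∝ (1+αΔT), so R_B/R_A = (1 − 7.99/100) × (1 − 19/100)⁻² × (1 + 0.0038×87.3)
= 0.9201 × 1.524 × 1.332 = 1.87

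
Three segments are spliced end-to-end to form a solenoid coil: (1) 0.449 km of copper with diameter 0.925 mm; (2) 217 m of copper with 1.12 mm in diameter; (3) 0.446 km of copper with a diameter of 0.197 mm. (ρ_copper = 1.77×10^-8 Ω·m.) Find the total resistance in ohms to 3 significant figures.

Seg 1: A = π(d/2)² = π(4.6250e-04 m)² = 6.720e-07 m²
R_1 = (1.77×10^-8)(449)/(6.720e-07) = 11.83 Ω
Seg 2: A = π(d/2)² = π(5.6000e-04 m)² = 9.852e-07 m²
R_2 = (1.77×10^-8)(217)/(9.852e-07) = 3.899 Ω
Seg 3: A = π(d/2)² = π(9.8500e-05 m)² = 3.048e-08 m²
R_3 = (1.77×10^-8)(446)/(3.048e-08) = 259 Ω
R_total = R_1 + R_2 + R_3 = 275 Ω

275 Ω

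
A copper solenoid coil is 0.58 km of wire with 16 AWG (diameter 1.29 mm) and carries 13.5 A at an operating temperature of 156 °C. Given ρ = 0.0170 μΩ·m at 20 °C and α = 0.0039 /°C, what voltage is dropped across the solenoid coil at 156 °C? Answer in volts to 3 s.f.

ρ = 0.0170 μΩ·m = 1.70×10^-8 Ω·m
A = π(1.29/2 mm)² = π(6.4500e-04 m)² = 1.307e-06 m²
R₍20₎ = ρL/A = (1.70×10^-8)(580)/(1.307e-06) = 7.544 Ω
R₍156₎ = R₍20₎(1 + αΔT) = 7.544 × (1 + 0.0039×136) = 11.55 Ω
V = IR = 13.5 × 11.55 = 156 V

156 V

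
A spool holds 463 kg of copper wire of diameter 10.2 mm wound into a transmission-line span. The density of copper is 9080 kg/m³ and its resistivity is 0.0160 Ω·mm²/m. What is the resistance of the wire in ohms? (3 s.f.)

ρ = 0.0160 Ω·mm²/m = 1.60×10^-8 Ω·m
A = π(d/2)² = π(5.1000e-03 m)² = 8.1713e-05 m²
L = m/(density·A) = 463/(9080×8.1713e-05) = 624 m
R = ρL/A = (1.60×10^-8)(624)/(8.1713e-05) = 0.122 Ω

0.122 Ω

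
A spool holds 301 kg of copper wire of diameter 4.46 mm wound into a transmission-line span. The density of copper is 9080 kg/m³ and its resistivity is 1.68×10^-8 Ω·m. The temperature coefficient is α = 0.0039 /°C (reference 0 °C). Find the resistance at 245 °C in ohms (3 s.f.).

4.46 Ω

A = π(d/2)² = π(2.2300e-03 m)² = 1.5623e-05 m²
L = m/(density·A) = 301/(9080×1.5623e-05) = 2122 m
R = ρL/A = (1.68×10^-8)(2122)/(1.5623e-05) = 2.282 Ω
R(245 °C) = 2.282 × (1 + 0.0039×245) = 4.46 Ω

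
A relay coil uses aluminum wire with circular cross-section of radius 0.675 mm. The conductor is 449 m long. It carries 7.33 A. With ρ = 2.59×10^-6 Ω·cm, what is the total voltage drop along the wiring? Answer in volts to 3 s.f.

59.6 V

ρ = 2.59×10^-6 Ω·cm = 2.59×10^-8 Ω·m
A = πr² = π(6.7500e-04 m)² = 1.431e-06 m²
R = ρL/A = (2.59×10^-8)(449)/(1.431e-06) = 8.124 Ω
V = IR = 7.33 × 8.124 = 59.6 V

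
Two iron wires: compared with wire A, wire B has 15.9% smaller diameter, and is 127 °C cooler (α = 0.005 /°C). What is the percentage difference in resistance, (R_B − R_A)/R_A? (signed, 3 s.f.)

-48.4%

R ∝ ρL/d² with ρ ∝ (1+αΔT), so R_B/R_A = (1 − 15.9/100)⁻² × (1 − 0.005×127)
= 1.414 × 0.365 = 0.5161
(R_B − R_A)/R_A = 0.5161 − 1 = -48.4%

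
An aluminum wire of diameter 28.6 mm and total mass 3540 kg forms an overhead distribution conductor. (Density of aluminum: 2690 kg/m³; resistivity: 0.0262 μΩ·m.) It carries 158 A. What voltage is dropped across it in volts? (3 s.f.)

13.2 V

ρ = 0.0262 μΩ·m = 2.62×10^-8 Ω·m
A = π(d/2)² = π(1.4300e-02 m)² = 6.4242e-04 m²
L = m/(density·A) = 3540/(2690×6.4242e-04) = 2048 m
R = ρL/A = (2.62×10^-8)(2048)/(6.4242e-04) = 0.08354 Ω
V = IR = 158 × 0.08354 = 13.2 V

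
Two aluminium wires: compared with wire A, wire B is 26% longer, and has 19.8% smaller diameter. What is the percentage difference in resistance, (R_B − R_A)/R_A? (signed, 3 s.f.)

95.9%

R ∝ L/d², so R_B/R_A = (1 + 26/100) × (1 − 19.8/100)⁻²
= 1.26 × 1.555 = 1.959
(R_B − R_A)/R_A = 1.959 − 1 = 95.9%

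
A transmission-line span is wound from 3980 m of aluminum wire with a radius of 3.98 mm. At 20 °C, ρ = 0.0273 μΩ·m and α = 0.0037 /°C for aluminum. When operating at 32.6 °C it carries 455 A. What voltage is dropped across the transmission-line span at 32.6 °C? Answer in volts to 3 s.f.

ρ = 0.0273 μΩ·m = 2.73×10^-8 Ω·m
A = πr² = π(3.9800e-03 m)² = 4.976e-05 m²
R₍20₎ = ρL/A = (2.73×10^-8)(3980)/(4.976e-05) = 2.183 Ω
R₍32.6₎ = R₍20₎(1 + αΔT) = 2.183 × (1 + 0.0037×12.6) = 2.285 Ω
V = IR = 455 × 2.285 = 1040 V

1040 V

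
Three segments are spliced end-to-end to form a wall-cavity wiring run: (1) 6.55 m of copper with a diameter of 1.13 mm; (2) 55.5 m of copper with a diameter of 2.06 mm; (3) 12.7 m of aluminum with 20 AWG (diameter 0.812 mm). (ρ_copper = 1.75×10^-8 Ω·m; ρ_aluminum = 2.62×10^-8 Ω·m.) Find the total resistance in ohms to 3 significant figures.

Seg 1: A = π(d/2)² = π(5.6500e-04 m)² = 1.003e-06 m²
R_1 = (1.75×10^-8)(6.55)/(1.003e-06) = 0.1143 Ω
Seg 2: A = π(d/2)² = π(1.0300e-03 m)² = 3.333e-06 m²
R_2 = (1.75×10^-8)(55.5)/(3.333e-06) = 0.2914 Ω
Seg 3: A = π(0.812/2 mm)² = π(4.0600e-04 m)² = 5.178e-07 m²
R_3 = (2.62×10^-8)(12.7)/(5.178e-07) = 0.6425 Ω
R_total = R_1 + R_2 + R_3 = 1.05 Ω

1.05 Ω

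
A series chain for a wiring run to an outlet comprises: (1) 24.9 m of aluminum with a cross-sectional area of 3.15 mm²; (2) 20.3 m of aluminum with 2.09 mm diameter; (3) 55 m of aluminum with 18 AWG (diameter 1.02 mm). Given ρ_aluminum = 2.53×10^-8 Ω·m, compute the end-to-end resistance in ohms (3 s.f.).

Seg 1: A = 3.15 mm² = 3.150e-06 m²
R_1 = (2.53×10^-8)(24.9)/(3.150e-06) = 0.2 Ω
Seg 2: A = π(d/2)² = π(1.0450e-03 m)² = 3.431e-06 m²
R_2 = (2.53×10^-8)(20.3)/(3.431e-06) = 0.1497 Ω
Seg 3: A = π(1.02/2 mm)² = π(5.1000e-04 m)² = 8.171e-07 m²
R_3 = (2.53×10^-8)(55)/(8.171e-07) = 1.703 Ω
R_total = R_1 + R_2 + R_3 = 2.05 Ω

2.05 Ω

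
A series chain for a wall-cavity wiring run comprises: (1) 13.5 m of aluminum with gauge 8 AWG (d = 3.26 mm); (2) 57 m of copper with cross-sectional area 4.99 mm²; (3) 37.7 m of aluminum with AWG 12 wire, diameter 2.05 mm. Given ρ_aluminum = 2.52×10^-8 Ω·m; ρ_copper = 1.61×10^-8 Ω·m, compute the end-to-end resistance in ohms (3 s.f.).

Seg 1: A = π(3.26/2 mm)² = π(1.6300e-03 m)² = 8.347e-06 m²
R_1 = (2.52×10^-8)(13.5)/(8.347e-06) = 0.04076 Ω
Seg 2: A = 4.99 mm² = 4.990e-06 m²
R_2 = (1.61×10^-8)(57)/(4.990e-06) = 0.1839 Ω
Seg 3: A = π(2.05/2 mm)² = π(1.0250e-03 m)² = 3.301e-06 m²
R_3 = (2.52×10^-8)(37.7)/(3.301e-06) = 0.2878 Ω
R_total = R_1 + R_2 + R_3 = 0.513 Ω

0.513 Ω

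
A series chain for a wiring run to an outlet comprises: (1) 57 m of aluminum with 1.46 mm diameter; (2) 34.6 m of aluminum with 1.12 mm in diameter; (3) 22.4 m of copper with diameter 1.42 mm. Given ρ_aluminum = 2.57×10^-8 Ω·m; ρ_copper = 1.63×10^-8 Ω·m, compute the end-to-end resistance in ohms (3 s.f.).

2.01 Ω

Seg 1: A = π(d/2)² = π(7.3000e-04 m)² = 1.674e-06 m²
R_1 = (2.57×10^-8)(57)/(1.674e-06) = 0.875 Ω
Seg 2: A = π(d/2)² = π(5.6000e-04 m)² = 9.852e-07 m²
R_2 = (2.57×10^-8)(34.6)/(9.852e-07) = 0.9026 Ω
Seg 3: A = π(d/2)² = π(7.1000e-04 m)² = 1.584e-06 m²
R_3 = (1.63×10^-8)(22.4)/(1.584e-06) = 0.2306 Ω
R_total = R_1 + R_2 + R_3 = 2.01 Ω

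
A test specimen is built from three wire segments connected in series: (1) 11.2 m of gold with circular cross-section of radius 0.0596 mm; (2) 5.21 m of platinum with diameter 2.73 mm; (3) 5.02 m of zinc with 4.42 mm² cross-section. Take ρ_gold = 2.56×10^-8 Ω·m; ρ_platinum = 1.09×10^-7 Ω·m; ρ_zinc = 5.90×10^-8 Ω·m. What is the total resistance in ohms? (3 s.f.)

Seg 1: A = πr² = π(5.9600e-05 m)² = 1.116e-08 m²
R_1 = (2.56×10^-8)(11.2)/(1.116e-08) = 25.69 Ω
Seg 2: A = π(d/2)² = π(1.3650e-03 m)² = 5.853e-06 m²
R_2 = (1.09×10^-7)(5.21)/(5.853e-06) = 0.09702 Ω
Seg 3: A = 4.42 mm² = 4.420e-06 m²
R_3 = (5.90×10^-8)(5.02)/(4.420e-06) = 0.06701 Ω
R_total = R_1 + R_2 + R_3 = 25.9 Ω

25.9 Ω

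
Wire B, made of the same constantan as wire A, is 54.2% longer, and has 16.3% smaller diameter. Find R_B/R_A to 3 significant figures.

R ∝ L/d², so R_B/R_A = (1 + 54.2/100) × (1 − 16.3/100)⁻²
= 1.542 × 1.427 = 2.20

2.20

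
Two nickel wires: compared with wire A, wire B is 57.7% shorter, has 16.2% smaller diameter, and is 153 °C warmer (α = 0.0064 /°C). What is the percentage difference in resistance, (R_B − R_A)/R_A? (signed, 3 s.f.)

R ∝ ρL/d² with ρ ∝ (1+αΔT), so R_B/R_A = (1 − 57.7/100) × (1 − 16.2/100)⁻² × (1 + 0.0064×153)
= 0.423 × 1.424 × 1.979 = 1.192
(R_B − R_A)/R_A = 1.192 − 1 = 19.2%

19.2%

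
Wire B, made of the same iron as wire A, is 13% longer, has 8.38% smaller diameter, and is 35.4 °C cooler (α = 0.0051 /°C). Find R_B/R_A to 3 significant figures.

1.10

R ∝ ρL/d² with ρ ∝ (1+αΔT), so R_B/R_A = (1 + 13/100) × (1 − 8.38/100)⁻² × (1 − 0.0051×35.4)
= 1.13 × 1.191 × 0.8195 = 1.10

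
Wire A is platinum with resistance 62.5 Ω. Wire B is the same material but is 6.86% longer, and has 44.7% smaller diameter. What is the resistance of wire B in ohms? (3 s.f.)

R ∝ L/d², so R_B/R_A = (1 + 6.86/100) × (1 − 44.7/100)⁻²
= 1.069 × 3.27 = 3.494
R_B = 3.494 × 62.5 = 218 Ω

218 Ω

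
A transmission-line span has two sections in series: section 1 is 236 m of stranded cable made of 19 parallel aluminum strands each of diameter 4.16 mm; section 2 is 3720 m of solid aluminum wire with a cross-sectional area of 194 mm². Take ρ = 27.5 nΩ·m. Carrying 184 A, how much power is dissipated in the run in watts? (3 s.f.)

ρ = 27.5 nΩ·m = 2.75×10^-8 Ω·m
Section 1: A_strand = π(2.0800e-03)² = 1.359e-05 m²; R₁ = ρL/(N·A_s) = (2.75×10^-8)(236)/(19×1.359e-05) = 0.02513 Ω
Section 2: A = 194 mm² = 1.940e-04 m²
R₂ = (2.75×10^-8)(3720)/(1.940e-04) = 0.5273 Ω
R = R₁ + R₂ = 0.5525 Ω
P = I²R = (184)² × 0.5525 = 18700 W

18700 W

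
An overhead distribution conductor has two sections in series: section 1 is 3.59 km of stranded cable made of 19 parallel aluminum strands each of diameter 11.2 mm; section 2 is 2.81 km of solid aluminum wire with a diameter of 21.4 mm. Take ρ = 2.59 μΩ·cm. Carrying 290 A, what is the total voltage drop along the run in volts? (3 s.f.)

ρ = 2.59 μΩ·cm = 2.59×10^-8 Ω·m
Section 1: A_strand = π(5.6000e-03)² = 9.852e-05 m²; R₁ = ρL/(N·A_s) = (2.59×10^-8)(3590)/(19×9.852e-05) = 0.04967 Ω
Section 2: A = π(d/2)² = π(1.0700e-02 m)² = 3.597e-04 m²
R₂ = (2.59×10^-8)(2810)/(3.597e-04) = 0.2023 Ω
R = R₁ + R₂ = 0.252 Ω
V = IR = 290 × 0.252 = 73.1 V

73.1 V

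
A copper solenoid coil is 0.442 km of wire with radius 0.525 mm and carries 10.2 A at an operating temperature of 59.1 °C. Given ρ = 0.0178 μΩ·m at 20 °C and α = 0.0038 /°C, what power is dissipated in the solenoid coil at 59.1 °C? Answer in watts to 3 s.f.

1090 W

ρ = 0.0178 μΩ·m = 1.78×10^-8 Ω·m
A = πr² = π(5.2500e-04 m)² = 8.659e-07 m²
R₍20₎ = ρL/A = (1.78×10^-8)(442)/(8.659e-07) = 9.086 Ω
R₍59.1₎ = R₍20₎(1 + αΔT) = 9.086 × (1 + 0.0038×39.1) = 10.44 Ω
P = I²R = (10.2)² × 10.44 = 1090 W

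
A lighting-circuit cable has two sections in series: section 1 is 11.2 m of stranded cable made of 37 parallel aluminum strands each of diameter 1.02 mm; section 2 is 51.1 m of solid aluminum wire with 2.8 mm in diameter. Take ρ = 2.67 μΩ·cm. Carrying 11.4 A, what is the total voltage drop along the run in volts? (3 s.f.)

ρ = 2.67 μΩ·cm = 2.67×10^-8 Ω·m
Section 1: A_strand = π(5.1000e-04)² = 8.171e-07 m²; R₁ = ρL/(N·A_s) = (2.67×10^-8)(11.2)/(37×8.171e-07) = 0.009891 Ω
Section 2: A = π(d/2)² = π(1.4000e-03 m)² = 6.158e-06 m²
R₂ = (2.67×10^-8)(51.1)/(6.158e-06) = 0.2216 Ω
R = R₁ + R₂ = 0.2315 Ω
V = IR = 11.4 × 0.2315 = 2.64 V

2.64 V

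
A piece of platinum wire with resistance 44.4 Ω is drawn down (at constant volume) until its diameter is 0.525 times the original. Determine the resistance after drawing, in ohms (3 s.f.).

Volume constant ⇒ L' = L/r² with r = 0.525. R' = ρL'/A' = ρ(L/r²)/(πr²d₀²/4) = R/r⁴.
R' = 13.16 × 44.4 = 584 Ω

584 Ω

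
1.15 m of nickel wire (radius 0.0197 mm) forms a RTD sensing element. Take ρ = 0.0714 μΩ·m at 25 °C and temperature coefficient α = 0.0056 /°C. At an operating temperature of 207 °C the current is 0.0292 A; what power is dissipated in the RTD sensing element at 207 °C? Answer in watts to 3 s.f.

0.116 W

ρ = 0.0714 μΩ·m = 7.14×10^-8 Ω·m
A = πr² = π(1.9700e-05 m)² = 1.219e-09 m²
R₍25₎ = ρL/A = (7.14×10^-8)(1.15)/(1.219e-09) = 67.35 Ω
R₍207₎ = R₍25₎(1 + αΔT) = 67.35 × (1 + 0.0056×182) = 136 Ω
P = I²R = (0.0292)² × 136 = 0.116 W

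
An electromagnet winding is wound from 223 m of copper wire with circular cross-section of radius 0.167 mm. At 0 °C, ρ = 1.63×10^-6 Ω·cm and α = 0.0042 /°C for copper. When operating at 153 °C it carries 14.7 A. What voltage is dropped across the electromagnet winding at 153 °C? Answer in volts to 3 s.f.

1000 V

ρ = 1.63×10^-6 Ω·cm = 1.63×10^-8 Ω·m
A = πr² = π(1.6700e-04 m)² = 8.762e-08 m²
R₍0₎ = ρL/A = (1.63×10^-8)(223)/(8.762e-08) = 41.49 Ω
R₍153₎ = R₍0₎(1 + αΔT) = 41.49 × (1 + 0.0042×153) = 68.15 Ω
V = IR = 14.7 × 68.15 = 1000 V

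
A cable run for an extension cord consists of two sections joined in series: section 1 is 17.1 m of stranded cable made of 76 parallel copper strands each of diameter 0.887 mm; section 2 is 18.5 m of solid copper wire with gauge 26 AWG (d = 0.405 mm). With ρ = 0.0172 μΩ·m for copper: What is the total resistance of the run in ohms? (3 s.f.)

ρ = 0.0172 μΩ·m = 1.72×10^-8 Ω·m
Section 1: A_strand = π(4.4350e-04)² = 6.179e-07 m²; R₁ = ρL/(N·A_s) = (1.72×10^-8)(17.1)/(76×6.179e-07) = 0.006263 Ω
Section 2: A = π(0.405/2 mm)² = π(2.0250e-04 m)² = 1.288e-07 m²
R₂ = (1.72×10^-8)(18.5)/(1.288e-07) = 2.47 Ω
R = R₁ + R₂ = 2.48 Ω

2.48 Ω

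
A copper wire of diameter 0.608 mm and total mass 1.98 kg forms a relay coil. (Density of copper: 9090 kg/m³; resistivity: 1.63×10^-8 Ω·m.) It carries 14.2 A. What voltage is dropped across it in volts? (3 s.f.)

A = π(d/2)² = π(3.0400e-04 m)² = 2.9033e-07 m²
L = m/(density·A) = 1.98/(9090×2.9033e-07) = 750.2 m
R = ρL/A = (1.63×10^-8)(750.2)/(2.9033e-07) = 42.12 Ω
V = IR = 14.2 × 42.12 = 598 V

598 V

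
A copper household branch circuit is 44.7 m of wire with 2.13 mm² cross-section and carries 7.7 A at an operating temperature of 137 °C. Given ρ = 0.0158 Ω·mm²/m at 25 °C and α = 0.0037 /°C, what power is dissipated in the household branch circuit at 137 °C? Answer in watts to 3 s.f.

ρ = 0.0158 Ω·mm²/m = 1.58×10^-8 Ω·m
A = 2.13 mm² = 2.130e-06 m²
R₍25₎ = ρL/A = (1.58×10^-8)(44.7)/(2.130e-06) = 0.3316 Ω
R₍137₎ = R₍25₎(1 + αΔT) = 0.3316 × (1 + 0.0037×112) = 0.469 Ω
P = I²R = (7.7)² × 0.469 = 27.8 W

27.8 W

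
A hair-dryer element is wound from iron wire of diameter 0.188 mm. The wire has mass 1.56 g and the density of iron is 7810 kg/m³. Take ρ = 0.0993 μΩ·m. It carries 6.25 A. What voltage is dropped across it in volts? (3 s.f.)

161 V

ρ = 0.0993 μΩ·m = 9.93×10^-8 Ω·m
A = π(d/2)² = π(9.4000e-05 m)² = 2.7759e-08 m²
L = m/(density·A) = 0.00156/(7810×2.7759e-08) = 7.196 m
R = ρL/A = (9.93×10^-8)(7.196)/(2.7759e-08) = 25.74 Ω
V = IR = 6.25 × 25.74 = 161 V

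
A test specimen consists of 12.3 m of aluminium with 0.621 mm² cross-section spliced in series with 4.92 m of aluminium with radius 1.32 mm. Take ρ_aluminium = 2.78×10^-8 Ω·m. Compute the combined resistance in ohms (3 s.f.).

Segment 1: A = 0.621 mm² = 6.210e-07 m²
R₁ = ρL/A = (2.78×10^-8)(12.3)/(6.210e-07) = 0.5506 Ω
Segment 2: A = πr² = π(1.3200e-03 m)² = 5.474e-06 m²
R₂ = (2.78×10^-8)(4.92)/(5.474e-06) = 0.02499 Ω
R = R₁ + R₂ = 0.576 Ω

0.576 Ω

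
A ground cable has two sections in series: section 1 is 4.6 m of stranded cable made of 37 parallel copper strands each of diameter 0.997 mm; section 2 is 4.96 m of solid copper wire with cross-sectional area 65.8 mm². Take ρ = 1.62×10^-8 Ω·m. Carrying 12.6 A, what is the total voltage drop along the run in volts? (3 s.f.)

Section 1: A_strand = π(4.9850e-04)² = 7.807e-07 m²; R₁ = ρL/(N·A_s) = (1.62×10^-8)(4.6)/(37×7.807e-07) = 0.00258 Ω
Section 2: A = 65.8 mm² = 6.580e-05 m²
R₂ = (1.62×10^-8)(4.96)/(6.580e-05) = 0.001221 Ω
R = R₁ + R₂ = 0.003801 Ω
V = IR = 12.6 × 0.003801 = 0.0479 V

0.0479 V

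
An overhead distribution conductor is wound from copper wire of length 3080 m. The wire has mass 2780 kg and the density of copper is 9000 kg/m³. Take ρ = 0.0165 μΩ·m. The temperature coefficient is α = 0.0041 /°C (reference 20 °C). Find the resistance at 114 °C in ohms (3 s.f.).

0.702 Ω

ρ = 0.0165 μΩ·m = 1.65×10^-8 Ω·m
A = m/(density·L) = 2780/(9000×3080) = 1.0029e-04 m²
R = ρL/A = (1.65×10^-8)(3080)/(1.0029e-04) = 0.5067 Ω
R(114 °C) = 0.5067 × (1 + 0.0041×94) = 0.702 Ω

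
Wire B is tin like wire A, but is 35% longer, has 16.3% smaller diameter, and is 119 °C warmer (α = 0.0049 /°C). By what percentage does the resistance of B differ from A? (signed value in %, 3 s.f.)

205%

R ∝ ρL/d² with ρ ∝ (1+αΔT), so R_B/R_A = (1 + 35/100) × (1 − 16.3/100)⁻² × (1 + 0.0049×119)
= 1.35 × 1.427 × 1.583 = 3.051
(R_B − R_A)/R_A = 3.051 − 1 = 205%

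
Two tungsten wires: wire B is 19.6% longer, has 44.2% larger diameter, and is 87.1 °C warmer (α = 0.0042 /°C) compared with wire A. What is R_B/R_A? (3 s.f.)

0.786

R ∝ ρL/d² with ρ ∝ (1+αΔT), so R_B/R_A = (1 + 19.6/100) × (1 + 44.2/100)⁻² × (1 + 0.0042×87.1)
= 1.196 × 0.4809 × 1.366 = 0.786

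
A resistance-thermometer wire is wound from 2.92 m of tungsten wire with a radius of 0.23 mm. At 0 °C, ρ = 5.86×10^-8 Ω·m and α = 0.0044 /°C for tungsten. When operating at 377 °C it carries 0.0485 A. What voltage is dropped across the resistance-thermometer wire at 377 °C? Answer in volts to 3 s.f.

0.133 V

A = πr² = π(2.3000e-04 m)² = 1.662e-07 m²
R₍0₎ = ρL/A = (5.86×10^-8)(2.92)/(1.662e-07) = 1.03 Ω
R₍377₎ = R₍0₎(1 + αΔT) = 1.03 × (1 + 0.0044×377) = 2.738 Ω
V = IR = 0.0485 × 2.738 = 0.133 V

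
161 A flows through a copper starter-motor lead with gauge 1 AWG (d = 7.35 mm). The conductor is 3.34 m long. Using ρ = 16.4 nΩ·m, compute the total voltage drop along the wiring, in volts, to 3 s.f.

ρ = 16.4 nΩ·m = 1.64×10^-8 Ω·m
A = π(7.35/2 mm)² = π(3.6750e-03 m)² = 4.243e-05 m²
R = ρL/A = (1.64×10^-8)(3.34)/(4.243e-05) = 0.001291 Ω
V = IR = 161 × 0.001291 = 0.208 V

0.208 V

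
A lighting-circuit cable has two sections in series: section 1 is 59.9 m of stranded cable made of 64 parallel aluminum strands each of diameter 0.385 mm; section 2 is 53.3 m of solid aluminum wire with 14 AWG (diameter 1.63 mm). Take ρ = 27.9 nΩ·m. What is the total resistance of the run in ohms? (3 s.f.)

ρ = 27.9 nΩ·m = 2.79×10^-8 Ω·m
Section 1: A_strand = π(1.9250e-04)² = 1.164e-07 m²; R₁ = ρL/(N·A_s) = (2.79×10^-8)(59.9)/(64×1.164e-07) = 0.2243 Ω
Section 2: A = π(1.63/2 mm)² = π(8.1500e-04 m)² = 2.087e-06 m²
R₂ = (2.79×10^-8)(53.3)/(2.087e-06) = 0.7126 Ω
R = R₁ + R₂ = 0.937 Ω

0.937 Ω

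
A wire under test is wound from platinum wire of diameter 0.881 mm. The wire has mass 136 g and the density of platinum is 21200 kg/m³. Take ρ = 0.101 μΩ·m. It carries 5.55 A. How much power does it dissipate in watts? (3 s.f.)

ρ = 0.101 μΩ·m = 1.01×10^-7 Ω·m
A = π(d/2)² = π(4.4050e-04 m)² = 6.0960e-07 m²
L = m/(density·A) = 0.136/(21200×6.0960e-07) = 10.52 m
R = ρL/A = (1.01×10^-7)(10.52)/(6.0960e-07) = 1.744 Ω
P = I²R = (5.55)² × 1.744 = 53.7 W

53.7 W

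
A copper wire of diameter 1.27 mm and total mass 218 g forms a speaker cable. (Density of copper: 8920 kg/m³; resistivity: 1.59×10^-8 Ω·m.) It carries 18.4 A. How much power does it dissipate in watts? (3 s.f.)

82.0 W

A = π(d/2)² = π(6.3500e-04 m)² = 1.2668e-06 m²
L = m/(density·A) = 0.218/(8920×1.2668e-06) = 19.29 m
R = ρL/A = (1.59×10^-8)(19.29)/(1.2668e-06) = 0.2422 Ω
P = I²R = (18.4)² × 0.2422 = 82.0 W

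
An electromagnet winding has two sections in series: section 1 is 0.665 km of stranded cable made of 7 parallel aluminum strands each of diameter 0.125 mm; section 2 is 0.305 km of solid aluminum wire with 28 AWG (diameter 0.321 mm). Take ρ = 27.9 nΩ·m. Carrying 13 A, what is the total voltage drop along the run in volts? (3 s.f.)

ρ = 27.9 nΩ·m = 2.79×10^-8 Ω·m
Section 1: A_strand = π(6.2500e-05)² = 1.227e-08 m²; R₁ = ρL/(N·A_s) = (2.79×10^-8)(665)/(7×1.227e-08) = 216 Ω
Section 2: A = π(0.321/2 mm)² = π(1.6050e-04 m)² = 8.093e-08 m²
R₂ = (2.79×10^-8)(305)/(8.093e-08) = 105.1 Ω
R = R₁ + R₂ = 321.1 Ω
V = IR = 13 × 321.1 = 4170 V

4170 V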